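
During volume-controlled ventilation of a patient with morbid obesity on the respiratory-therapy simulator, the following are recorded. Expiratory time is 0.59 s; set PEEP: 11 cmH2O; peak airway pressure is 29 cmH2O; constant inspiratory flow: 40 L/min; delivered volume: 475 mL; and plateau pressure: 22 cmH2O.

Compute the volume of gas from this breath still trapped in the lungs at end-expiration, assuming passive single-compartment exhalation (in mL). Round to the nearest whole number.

Flow: 40 L/min ÷ 60 = 0.6667 L/s.
R = (PIP − Pplat)/V̇ = (29 − 22) / 0.6667 = 7.0/0.6667 = 10.499 cmH2O·s/L.
C = Vt/(Pplat − PEEP) = 475.0 / (22 − 11) = 475.0/11.0 = 43.182 mL/cmH2O.
τ = R × C = 10.499 × 0.04318 L/cmH2O = 0.4533 s.
Fraction remaining = e^(−Te/τ) = e^(−0.59/0.4533) = 0.2721.
Trapped volume = 475.0 × 0.2721 = 129.25 mL.

129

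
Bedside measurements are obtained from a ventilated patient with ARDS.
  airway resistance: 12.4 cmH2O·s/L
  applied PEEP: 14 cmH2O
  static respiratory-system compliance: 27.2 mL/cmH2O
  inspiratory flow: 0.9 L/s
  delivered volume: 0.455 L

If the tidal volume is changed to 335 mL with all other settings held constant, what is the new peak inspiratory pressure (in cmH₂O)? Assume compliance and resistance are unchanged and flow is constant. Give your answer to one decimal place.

PIP = Vt/C + R·V̇ + PEEP (constant-flow equation of motion).
Only the elastic term changes: ΔPIP = ΔVt / C = (335 − 455) / 27.2 = -4.412 cmH2O.
Original PIP = 455/27.2 + 12.4×0.9 + 14 = 41.888 cmH2O; new PIP = 41.888 + (-4.412) = 37.476 cmH2O.

37.5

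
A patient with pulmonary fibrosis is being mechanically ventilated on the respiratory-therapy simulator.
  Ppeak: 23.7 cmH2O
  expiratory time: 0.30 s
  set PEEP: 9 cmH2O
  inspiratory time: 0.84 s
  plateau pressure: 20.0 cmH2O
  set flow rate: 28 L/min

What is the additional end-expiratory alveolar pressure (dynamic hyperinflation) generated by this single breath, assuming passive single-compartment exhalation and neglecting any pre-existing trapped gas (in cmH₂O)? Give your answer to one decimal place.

Flow: 28 L/min ÷ 60 = 0.4667 L/s.
Vt = flow × Ti = 0.4667 L/s × 0.84 s × 1000 mL/L = 392.03 mL.
R = (PIP − Pplat)/V̇ = (23.7 − 20.0) / 0.4667 = 3.7/0.4667 = 7.928 cmH2O·s/L.
C = Vt/(Pplat − PEEP) = 392.03 / (20.0 − 9) = 392.03/11.0 = 35.639 mL/cmH2O.
τ = R × C = 7.928 × 0.03564 L/cmH2O = 0.2826 s.
Fraction remaining = e^(−Te/τ) = e^(−0.30/0.2826) = 0.3459; trapped volume = 392.03 × 0.3459 = 135.6 mL.
Additional alveolar pressure from trapping ≈ V_trapped / C = 135.6 / 35.639 = 3.805 cmH2O.

3.8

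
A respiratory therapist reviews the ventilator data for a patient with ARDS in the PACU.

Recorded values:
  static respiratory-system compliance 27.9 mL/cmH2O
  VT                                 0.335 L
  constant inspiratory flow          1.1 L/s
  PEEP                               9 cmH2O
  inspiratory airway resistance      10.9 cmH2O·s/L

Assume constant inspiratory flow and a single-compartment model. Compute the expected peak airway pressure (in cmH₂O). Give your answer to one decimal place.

33.0

Equation of motion (constant flow): PIP = Vt/C + R·V̇ + PEEP.
PIP = 335/27.9 + 10.9×1.1 + 9 = 12.007 + 11.99 + 9 = 32.997 cmH2O.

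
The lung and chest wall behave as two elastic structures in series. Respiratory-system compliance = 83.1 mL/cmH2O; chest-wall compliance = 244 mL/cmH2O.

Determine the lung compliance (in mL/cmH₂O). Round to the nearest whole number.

1/CL = 1/Crs − 1/Ccw.
1/CL = 1/83.1 − 1/244 = 0.007935.
CL = 126.02 mL/cmH2O.

126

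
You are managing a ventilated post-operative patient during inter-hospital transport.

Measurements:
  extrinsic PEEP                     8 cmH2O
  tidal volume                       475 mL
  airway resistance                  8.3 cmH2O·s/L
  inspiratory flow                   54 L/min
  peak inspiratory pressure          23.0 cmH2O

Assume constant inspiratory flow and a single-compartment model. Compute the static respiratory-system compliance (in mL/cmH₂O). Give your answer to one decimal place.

Flow: 54 L/min ÷ 60 = 0.9 L/s.
Equation of motion (constant flow): PIP = Vt/C + R·V̇ + PEEP.
Vt/C = PIP − R·V̇ − PEEP = 23.0 − 8.3×0.9 − 8 = 23.0 − 7.47 − 8 = 7.53 cmH2O.
C = Vt / 7.53 = 475 / 7.53 = 63.081 mL/cmH2O.

63.1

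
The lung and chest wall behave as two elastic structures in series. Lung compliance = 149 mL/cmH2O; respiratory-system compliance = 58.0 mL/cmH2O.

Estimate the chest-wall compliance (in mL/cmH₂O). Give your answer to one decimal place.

1/Ccw = 1/Crs − 1/CL.
1/Ccw = 1/58.0 − 1/149 = 0.01053.
Ccw = 94.967 mL/cmH2O.

95.0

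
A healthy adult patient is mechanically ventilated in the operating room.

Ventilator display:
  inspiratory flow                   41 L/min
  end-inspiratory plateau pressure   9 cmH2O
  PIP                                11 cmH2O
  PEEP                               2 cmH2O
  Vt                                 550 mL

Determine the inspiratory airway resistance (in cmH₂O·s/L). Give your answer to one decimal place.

Flow: 41 L/min ÷ 60 = 0.6833 L/s.
Raw = (PIP − Pplat) / flow = (11 − 9) / 0.6833 = 2.0 / 0.6833 = 2.927 cmH2O·s/L.

2.9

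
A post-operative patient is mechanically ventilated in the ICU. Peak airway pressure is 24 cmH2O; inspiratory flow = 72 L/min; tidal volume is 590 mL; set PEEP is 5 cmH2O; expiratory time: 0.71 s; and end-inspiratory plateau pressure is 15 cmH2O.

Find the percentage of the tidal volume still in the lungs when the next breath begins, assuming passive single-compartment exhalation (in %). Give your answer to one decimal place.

Flow: 72 L/min ÷ 60 = 1.2 L/s.
R = (PIP − Pplat)/V̇ = (24 − 15) / 1.2 = 9.0/1.2 = 7.5 cmH2O·s/L.
C = Vt/(Pplat − PEEP) = 590.0 / (15 − 5) = 590.0/10.0 = 59.0 mL/cmH2O.
τ = R × C = 7.5 × 0.059 L/cmH2O = 0.4425 s.
Fraction remaining at end-expiration = e^(−Te/τ) = e^(−0.71/0.4425) = 0.201 → 20.1%.

20.1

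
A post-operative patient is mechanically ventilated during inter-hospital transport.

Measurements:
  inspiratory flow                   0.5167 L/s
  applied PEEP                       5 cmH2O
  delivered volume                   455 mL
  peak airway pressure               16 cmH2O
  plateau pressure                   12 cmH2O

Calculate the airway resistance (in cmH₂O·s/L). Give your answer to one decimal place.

7.7

Raw = (PIP − Pplat) / flow = (16 − 12) / 0.5167 = 4.0 / 0.5167 = 7.741 cmH2O·s/L.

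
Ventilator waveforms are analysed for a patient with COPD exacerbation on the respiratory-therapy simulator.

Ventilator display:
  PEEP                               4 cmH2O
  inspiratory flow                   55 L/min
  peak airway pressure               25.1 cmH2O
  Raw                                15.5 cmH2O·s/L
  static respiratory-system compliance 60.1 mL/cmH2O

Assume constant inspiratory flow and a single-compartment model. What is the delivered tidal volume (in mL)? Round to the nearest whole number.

414

Flow: 55 L/min ÷ 60 = 0.9167 L/s.
Equation of motion (constant flow): PIP = Vt/C + R·V̇ + PEEP.
Vt/C = PIP − R·V̇ − PEEP = 25.1 − 14.209 − 4 = 6.891 cmH2O.
Vt = C × 6.891 = 60.1 × 6.891 = 414.15 mL.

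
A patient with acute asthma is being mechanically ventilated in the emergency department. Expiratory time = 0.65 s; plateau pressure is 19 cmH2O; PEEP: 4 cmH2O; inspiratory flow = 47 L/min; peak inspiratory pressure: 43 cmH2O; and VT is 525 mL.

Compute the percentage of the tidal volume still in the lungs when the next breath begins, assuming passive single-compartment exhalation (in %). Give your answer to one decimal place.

54.5

Flow: 47 L/min ÷ 60 = 0.7833 L/s.
R = (PIP − Pplat)/V̇ = (43 − 19) / 0.7833 = 24.0/0.7833 = 30.64 cmH2O·s/L.
C = Vt/(Pplat − PEEP) = 525.0 / (19 − 4) = 525.0/15.0 = 35.0 mL/cmH2O.
τ = R × C = 30.64 × 0.035 L/cmH2O = 1.072 s.
Fraction remaining at end-expiration = e^(−Te/τ) = e^(−0.65/1.072) = 0.5453 → 54.53%.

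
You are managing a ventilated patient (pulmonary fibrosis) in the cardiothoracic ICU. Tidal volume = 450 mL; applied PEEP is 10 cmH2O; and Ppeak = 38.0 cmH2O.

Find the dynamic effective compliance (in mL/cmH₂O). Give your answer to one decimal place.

16.1

Dynamic compliance = Vt / (PIP − PEEP) = 450 / (38.0 − 10) = 450 / 28.0 = 16.071 mL/cmH2O.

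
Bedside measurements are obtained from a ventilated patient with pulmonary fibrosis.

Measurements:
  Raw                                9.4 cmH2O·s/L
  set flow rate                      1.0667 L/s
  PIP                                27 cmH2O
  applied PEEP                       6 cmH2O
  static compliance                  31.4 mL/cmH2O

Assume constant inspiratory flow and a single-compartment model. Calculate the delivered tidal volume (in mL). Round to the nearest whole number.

345

Equation of motion (constant flow): PIP = Vt/C + R·V̇ + PEEP.
Vt/C = PIP − R·V̇ − PEEP = 27 − 10.027 − 6 = 10.973 cmH2O.
Vt = C × 10.973 = 31.4 × 10.973 = 344.55 mL.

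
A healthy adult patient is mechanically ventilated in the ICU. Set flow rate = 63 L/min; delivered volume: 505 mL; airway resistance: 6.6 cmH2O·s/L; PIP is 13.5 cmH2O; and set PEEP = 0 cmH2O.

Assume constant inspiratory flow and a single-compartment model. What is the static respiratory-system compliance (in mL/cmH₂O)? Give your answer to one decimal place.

Flow: 63 L/min ÷ 60 = 1.05 L/s.
Equation of motion (constant flow): PIP = Vt/C + R·V̇ + PEEP.
Vt/C = PIP − R·V̇ − PEEP = 13.5 − 6.6×1.05 − 0 = 13.5 − 6.93 − 0 = 6.57 cmH2O.
C = Vt / 6.57 = 505 / 6.57 = 76.865 mL/cmH2O.

76.9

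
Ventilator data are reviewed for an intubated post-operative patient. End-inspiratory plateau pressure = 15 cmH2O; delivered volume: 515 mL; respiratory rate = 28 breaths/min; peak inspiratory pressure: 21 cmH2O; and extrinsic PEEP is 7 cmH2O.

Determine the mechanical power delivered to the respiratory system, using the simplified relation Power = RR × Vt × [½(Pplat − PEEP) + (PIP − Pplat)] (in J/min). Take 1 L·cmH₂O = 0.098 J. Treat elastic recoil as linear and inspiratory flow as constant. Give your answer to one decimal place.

Per-breath work = Vt × [½(Pplat−PEEP) + (PIP−Pplat)] = 0.515 × [0.5×8.0 + 6.0] = 0.515 × 10.0 = 5.15 L·cmH2O.
Power = 28 × 5.15 = 144.2 L·cmH2O/min.
× 0.098 J/(L·cmH2O) → 14.132 J/min.

14.1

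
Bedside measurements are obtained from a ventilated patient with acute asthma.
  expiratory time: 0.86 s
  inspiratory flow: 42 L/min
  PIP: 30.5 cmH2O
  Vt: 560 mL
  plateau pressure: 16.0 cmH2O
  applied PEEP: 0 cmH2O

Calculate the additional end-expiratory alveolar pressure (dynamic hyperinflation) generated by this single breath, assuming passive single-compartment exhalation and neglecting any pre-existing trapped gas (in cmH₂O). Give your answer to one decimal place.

Flow: 42 L/min ÷ 60 = 0.7 L/s.
R = (PIP − Pplat)/V̇ = (30.5 − 16.0) / 0.7 = 14.5/0.7 = 20.714 cmH2O·s/L.
C = Vt/(Pplat − PEEP) = 560.0 / (16.0 − 0) = 560.0/16.0 = 35.0 mL/cmH2O.
τ = R × C = 20.714 × 0.035 L/cmH2O = 0.725 s.
Fraction remaining = e^(−Te/τ) = e^(−0.86/0.725) = 0.3054; trapped volume = 560.0 × 0.3054 = 171.02 mL.
Additional alveolar pressure from trapping ≈ V_trapped / C = 171.02 / 35.0 = 4.886 cmH2O.

4.9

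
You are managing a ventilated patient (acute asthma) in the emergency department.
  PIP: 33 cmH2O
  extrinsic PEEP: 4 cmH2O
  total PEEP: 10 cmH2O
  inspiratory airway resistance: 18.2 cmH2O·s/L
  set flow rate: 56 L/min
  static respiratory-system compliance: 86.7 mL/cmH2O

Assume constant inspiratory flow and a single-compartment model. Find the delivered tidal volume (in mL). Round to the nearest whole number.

521

Flow: 56 L/min ÷ 60 = 0.9333 L/s.
Total PEEP = 10 cmH2O (set 4 + intrinsic 6); this is the baseline alveolar pressure.
Equation of motion (constant flow): PIP = Vt/C + R·V̇ + PEEP.
Vt/C = PIP − R·V̇ − PEEP = 33 − 16.986 − 10 = 6.014 cmH2O.
Vt = C × 6.014 = 86.7 × 6.014 = 521.41 mL.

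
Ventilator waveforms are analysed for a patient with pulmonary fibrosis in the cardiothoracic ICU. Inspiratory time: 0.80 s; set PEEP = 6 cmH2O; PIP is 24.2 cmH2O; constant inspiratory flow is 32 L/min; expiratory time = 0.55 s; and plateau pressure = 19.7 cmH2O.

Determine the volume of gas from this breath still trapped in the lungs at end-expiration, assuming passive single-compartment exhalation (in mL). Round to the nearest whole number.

53

Flow: 32 L/min ÷ 60 = 0.5333 L/s.
Vt = flow × Ti = 0.5333 L/s × 0.80 s × 1000 mL/L = 426.64 mL.
R = (PIP − Pplat)/V̇ = (24.2 − 19.7) / 0.5333 = 4.5/0.5333 = 8.438 cmH2O·s/L.
C = Vt/(Pplat − PEEP) = 426.64 / (19.7 − 6) = 426.64/13.7 = 31.142 mL/cmH2O.
τ = R × C = 8.438 × 0.03114 L/cmH2O = 0.2628 s.
Fraction remaining = e^(−Te/τ) = e^(−0.55/0.2628) = 0.1233.
Trapped volume = 426.64 × 0.1233 = 52.605 mL.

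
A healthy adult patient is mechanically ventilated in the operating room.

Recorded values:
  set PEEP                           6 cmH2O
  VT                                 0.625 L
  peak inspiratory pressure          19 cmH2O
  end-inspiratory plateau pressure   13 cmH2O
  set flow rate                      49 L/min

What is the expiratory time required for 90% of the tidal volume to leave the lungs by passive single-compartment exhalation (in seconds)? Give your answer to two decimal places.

1.51

Flow: 49 L/min ÷ 60 = 0.8167 L/s.
R = (PIP − Pplat)/V̇ = (19 − 13) / 0.8167 = 6.0/0.8167 = 7.347 cmH2O·s/L.
C = Vt/(Pplat − PEEP) = 625.0 / (13 − 6) = 625.0/7.0 = 89.286 mL/cmH2O.
τ = R × C = 7.347 × 0.08929 L/cmH2O = 0.656 s.
t = −τ·ln(1 − 0.90) = −0.656·ln(0.1) = 1.51 s.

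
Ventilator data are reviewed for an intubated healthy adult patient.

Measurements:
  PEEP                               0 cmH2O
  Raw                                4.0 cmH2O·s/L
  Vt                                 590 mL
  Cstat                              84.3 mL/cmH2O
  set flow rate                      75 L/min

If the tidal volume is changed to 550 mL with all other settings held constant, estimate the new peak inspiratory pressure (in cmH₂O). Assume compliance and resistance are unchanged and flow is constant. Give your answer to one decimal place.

11.5

Flow: 75 L/min ÷ 60 = 1.25 L/s.
PIP = Vt/C + R·V̇ + PEEP (constant-flow equation of motion).
Only the elastic term changes: ΔPIP = ΔVt / C = (550 − 590) / 84.3 = -0.4745 cmH2O.
Original PIP = 590/84.3 + 4.0×1.25 + 0 = 11.999 cmH2O; new PIP = 11.999 + (-0.4745) = 11.525 cmH2O.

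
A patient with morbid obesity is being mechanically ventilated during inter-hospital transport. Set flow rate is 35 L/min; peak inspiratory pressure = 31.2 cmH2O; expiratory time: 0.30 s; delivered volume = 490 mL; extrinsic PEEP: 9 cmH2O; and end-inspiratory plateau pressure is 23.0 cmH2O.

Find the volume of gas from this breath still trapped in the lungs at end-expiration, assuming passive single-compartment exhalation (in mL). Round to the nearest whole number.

Flow: 35 L/min ÷ 60 = 0.5833 L/s.
R = (PIP − Pplat)/V̇ = (31.2 − 23.0) / 0.5833 = 8.2/0.5833 = 14.058 cmH2O·s/L.
C = Vt/(Pplat − PEEP) = 490.0 / (23.0 − 9) = 490.0/14.0 = 35.0 mL/cmH2O.
τ = R × C = 14.058 × 0.035 L/cmH2O = 0.492 s.
Fraction remaining = e^(−Te/τ) = e^(−0.30/0.492) = 0.5435.
Trapped volume = 490.0 × 0.5435 = 266.32 mL.

266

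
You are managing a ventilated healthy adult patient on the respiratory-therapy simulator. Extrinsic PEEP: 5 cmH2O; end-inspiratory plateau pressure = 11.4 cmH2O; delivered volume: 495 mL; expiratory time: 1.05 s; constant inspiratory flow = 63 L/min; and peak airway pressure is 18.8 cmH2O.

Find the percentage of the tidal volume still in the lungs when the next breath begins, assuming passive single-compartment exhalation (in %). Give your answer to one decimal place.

Flow: 63 L/min ÷ 60 = 1.05 L/s.
R = (PIP − Pplat)/V̇ = (18.8 − 11.4) / 1.05 = 7.4/1.05 = 7.048 cmH2O·s/L.
C = Vt/(Pplat − PEEP) = 495.0 / (11.4 − 5) = 495.0/6.4 = 77.344 mL/cmH2O.
τ = R × C = 7.048 × 0.07734 L/cmH2O = 0.5451 s.
Fraction remaining at end-expiration = e^(−Te/τ) = e^(−1.05/0.5451) = 0.1457 → 14.57%.

14.6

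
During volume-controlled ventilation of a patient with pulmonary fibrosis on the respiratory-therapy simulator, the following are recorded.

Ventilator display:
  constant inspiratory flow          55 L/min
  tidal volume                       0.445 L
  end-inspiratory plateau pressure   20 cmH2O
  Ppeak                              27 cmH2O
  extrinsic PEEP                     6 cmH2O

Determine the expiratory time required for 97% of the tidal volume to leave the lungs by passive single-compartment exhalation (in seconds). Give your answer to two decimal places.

Flow: 55 L/min ÷ 60 = 0.9167 L/s.
R = (PIP − Pplat)/V̇ = (27 − 20) / 0.9167 = 7.0/0.9167 = 7.636 cmH2O·s/L.
C = Vt/(Pplat − PEEP) = 445.0 / (20 − 6) = 445.0/14.0 = 31.786 mL/cmH2O.
τ = R × C = 7.636 × 0.03179 L/cmH2O = 0.2427 s.
t = −τ·ln(1 − 0.97) = −0.2427·ln(0.03) = 0.851 s.

0.85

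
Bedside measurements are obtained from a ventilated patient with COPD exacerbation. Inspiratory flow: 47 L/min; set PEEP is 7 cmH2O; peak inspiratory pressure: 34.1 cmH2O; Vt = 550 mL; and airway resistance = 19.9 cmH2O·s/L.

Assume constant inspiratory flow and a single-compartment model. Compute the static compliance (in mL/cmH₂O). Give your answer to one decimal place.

Flow: 47 L/min ÷ 60 = 0.7833 L/s.
Equation of motion (constant flow): PIP = Vt/C + R·V̇ + PEEP.
Vt/C = PIP − R·V̇ − PEEP = 34.1 − 19.9×0.7833 − 7 = 34.1 − 15.588 − 7 = 11.512 cmH2O.
C = Vt / 11.512 = 550 / 11.512 = 47.776 mL/cmH2O.

47.8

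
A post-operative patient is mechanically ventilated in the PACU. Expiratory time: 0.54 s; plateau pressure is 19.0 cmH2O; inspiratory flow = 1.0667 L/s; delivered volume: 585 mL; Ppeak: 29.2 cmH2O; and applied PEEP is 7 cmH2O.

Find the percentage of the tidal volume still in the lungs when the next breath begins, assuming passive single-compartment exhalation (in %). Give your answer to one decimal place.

31.4

R = (PIP − Pplat)/V̇ = (29.2 − 19.0) / 1.0667 = 10.2/1.0667 = 9.562 cmH2O·s/L.
C = Vt/(Pplat − PEEP) = 585.0 / (19.0 − 7) = 585.0/12.0 = 48.75 mL/cmH2O.
τ = R × C = 9.562 × 0.04875 L/cmH2O = 0.4661 s.
Fraction remaining at end-expiration = e^(−Te/τ) = e^(−0.54/0.4661) = 0.3139 → 31.39%.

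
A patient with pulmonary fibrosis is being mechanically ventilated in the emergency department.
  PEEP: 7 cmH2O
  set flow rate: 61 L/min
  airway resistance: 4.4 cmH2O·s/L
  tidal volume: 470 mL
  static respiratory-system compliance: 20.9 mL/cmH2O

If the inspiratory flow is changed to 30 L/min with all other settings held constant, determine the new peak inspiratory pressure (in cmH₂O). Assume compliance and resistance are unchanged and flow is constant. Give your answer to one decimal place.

31.7

Flow: 61 L/min ÷ 60 = 1.0167 L/s.
New flow: 30 L/min ÷ 60 = 0.5 L/s.
PIP = Vt/C + R·V̇ + PEEP (constant-flow equation of motion).
Only the resistive term changes: ΔPIP = R × ΔV̇ = 4.4 × (0.5 − 1.0167) = 4.4 × -0.5167 = -2.273 cmH2O.
Original PIP = 470/20.9 + 4.4×1.0167 + 7 = 33.962 cmH2O; new PIP = 33.962 + (-2.273) = 31.689 cmH2O.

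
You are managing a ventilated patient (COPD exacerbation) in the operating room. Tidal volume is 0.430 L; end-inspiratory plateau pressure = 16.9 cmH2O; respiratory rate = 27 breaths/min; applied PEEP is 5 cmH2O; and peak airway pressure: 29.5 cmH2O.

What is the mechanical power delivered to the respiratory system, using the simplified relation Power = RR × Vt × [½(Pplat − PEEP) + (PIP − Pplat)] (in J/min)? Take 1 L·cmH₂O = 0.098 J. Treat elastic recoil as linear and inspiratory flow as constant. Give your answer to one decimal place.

Per-breath work = Vt × [½(Pplat−PEEP) + (PIP−Pplat)] = 0.430 × [0.5×11.9 + 12.6] = 0.430 × 18.55 = 7.977 L·cmH2O.
Power = 27 × 7.977 = 215.38 L·cmH2O/min.
× 0.098 J/(L·cmH2O) → 21.107 J/min.

21.1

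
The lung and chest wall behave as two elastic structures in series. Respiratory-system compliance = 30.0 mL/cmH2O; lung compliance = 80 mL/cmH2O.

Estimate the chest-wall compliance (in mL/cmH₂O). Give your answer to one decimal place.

48.0

1/Ccw = 1/Crs − 1/CL.
1/Ccw = 1/30.0 − 1/80 = 0.02083.
Ccw = 48.008 mL/cmH2O.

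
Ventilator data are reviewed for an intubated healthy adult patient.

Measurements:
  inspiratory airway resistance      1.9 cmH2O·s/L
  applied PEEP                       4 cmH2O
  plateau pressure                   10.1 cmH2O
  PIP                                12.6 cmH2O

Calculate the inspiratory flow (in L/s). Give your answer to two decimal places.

1.32

flow = (PIP − Pplat) / Raw = 2.5 / 1.9 = 1.316 L/s.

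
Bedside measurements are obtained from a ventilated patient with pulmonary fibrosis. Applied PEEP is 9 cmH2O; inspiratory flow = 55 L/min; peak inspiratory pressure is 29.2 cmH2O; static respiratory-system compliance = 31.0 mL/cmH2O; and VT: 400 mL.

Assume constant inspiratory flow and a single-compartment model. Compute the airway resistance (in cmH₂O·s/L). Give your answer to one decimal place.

8.0

Flow: 55 L/min ÷ 60 = 0.9167 L/s.
Equation of motion (constant flow): PIP = Vt/C + R·V̇ + PEEP.
R·V̇ = PIP − Vt/C − PEEP = 29.2 − 400/31.0 − 9 = 29.2 − 12.903 − 9 = 7.297 cmH2O.
R = 7.297 / 0.9167 = 7.96 cmH2O·s/L.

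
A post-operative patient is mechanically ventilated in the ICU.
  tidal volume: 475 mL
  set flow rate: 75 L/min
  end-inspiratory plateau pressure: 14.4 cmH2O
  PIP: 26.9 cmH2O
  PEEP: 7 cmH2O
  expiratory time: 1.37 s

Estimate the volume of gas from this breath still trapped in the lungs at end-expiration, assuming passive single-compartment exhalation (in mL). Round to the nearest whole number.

Flow: 75 L/min ÷ 60 = 1.25 L/s.
R = (PIP − Pplat)/V̇ = (26.9 − 14.4) / 1.25 = 12.5/1.25 = 10.0 cmH2O·s/L.
C = Vt/(Pplat − PEEP) = 475.0 / (14.4 − 7) = 475.0/7.4 = 64.189 mL/cmH2O.
τ = R × C = 10.0 × 0.06419 L/cmH2O = 0.6419 s.
Fraction remaining = e^(−Te/τ) = e^(−1.37/0.6419) = 0.1183.
Trapped volume = 475.0 × 0.1183 = 56.193 mL.

56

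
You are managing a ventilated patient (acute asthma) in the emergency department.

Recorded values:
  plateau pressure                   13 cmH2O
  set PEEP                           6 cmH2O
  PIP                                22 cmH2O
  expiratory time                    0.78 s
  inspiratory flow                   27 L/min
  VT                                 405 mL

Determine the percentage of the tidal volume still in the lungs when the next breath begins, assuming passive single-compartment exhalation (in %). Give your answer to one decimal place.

Flow: 27 L/min ÷ 60 = 0.45 L/s.
R = (PIP − Pplat)/V̇ = (22 − 13) / 0.45 = 9.0/0.45 = 20.0 cmH2O·s/L.
C = Vt/(Pplat − PEEP) = 405.0 / (13 − 6) = 405.0/7.0 = 57.857 mL/cmH2O.
τ = R × C = 20.0 × 0.05786 L/cmH2O = 1.157 s.
Fraction remaining at end-expiration = e^(−Te/τ) = e^(−0.78/1.157) = 0.5096 → 50.96%.

51.0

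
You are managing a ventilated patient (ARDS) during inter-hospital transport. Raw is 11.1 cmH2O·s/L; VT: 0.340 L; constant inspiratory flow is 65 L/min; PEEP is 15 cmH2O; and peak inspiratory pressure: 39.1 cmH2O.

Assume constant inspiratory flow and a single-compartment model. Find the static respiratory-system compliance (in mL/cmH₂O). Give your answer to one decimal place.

Flow: 65 L/min ÷ 60 = 1.0833 L/s.
Equation of motion (constant flow): PIP = Vt/C + R·V̇ + PEEP.
Vt/C = PIP − R·V̇ − PEEP = 39.1 − 11.1×1.0833 − 15 = 39.1 − 12.025 − 15 = 12.075 cmH2O.
C = Vt / 12.075 = 340 / 12.075 = 28.157 mL/cmH2O.

28.2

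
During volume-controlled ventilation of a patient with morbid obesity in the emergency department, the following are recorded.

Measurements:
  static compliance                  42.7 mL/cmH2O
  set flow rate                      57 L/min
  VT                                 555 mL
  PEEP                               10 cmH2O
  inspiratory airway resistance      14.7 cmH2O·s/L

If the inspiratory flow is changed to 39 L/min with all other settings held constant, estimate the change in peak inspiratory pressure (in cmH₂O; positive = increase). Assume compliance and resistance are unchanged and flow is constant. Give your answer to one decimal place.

Flow: 57 L/min ÷ 60 = 0.95 L/s.
New flow: 39 L/min ÷ 60 = 0.65 L/s.
PIP = Vt/C + R·V̇ + PEEP (constant-flow equation of motion).
Only the resistive term changes: ΔPIP = R × ΔV̇ = 14.7 × (0.65 − 0.95) = 14.7 × -0.3 = -4.41 cmH2O.

-4.4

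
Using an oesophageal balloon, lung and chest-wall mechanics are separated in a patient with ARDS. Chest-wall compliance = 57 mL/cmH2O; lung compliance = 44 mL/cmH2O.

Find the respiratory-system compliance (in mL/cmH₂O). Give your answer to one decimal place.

Lung and chest wall are elastances in series: 1/Crs = 1/CL + 1/Ccw.
1/Crs = 1/44 + 1/57 = 0.04027.
Crs = 24.832 mL/cmH2O.

24.8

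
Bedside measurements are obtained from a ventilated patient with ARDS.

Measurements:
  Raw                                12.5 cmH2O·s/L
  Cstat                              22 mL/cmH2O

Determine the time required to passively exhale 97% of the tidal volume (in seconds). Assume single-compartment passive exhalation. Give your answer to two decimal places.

τ = R × C = 12.5 × 22 mL/cmH2O = 12.5 × 0.022 L/cmH2O = 0.275 s.
Exhaled fraction f = 1 − e^(−t/τ) → t = −τ·ln(1 − f) = −0.275·ln(0.03) = 0.9643 s.

0.96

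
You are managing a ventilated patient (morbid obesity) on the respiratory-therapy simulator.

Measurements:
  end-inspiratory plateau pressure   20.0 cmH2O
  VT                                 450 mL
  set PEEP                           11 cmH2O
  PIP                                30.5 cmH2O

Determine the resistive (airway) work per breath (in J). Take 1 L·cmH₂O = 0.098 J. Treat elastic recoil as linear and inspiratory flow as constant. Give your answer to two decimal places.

0.46

With constant inspiratory flow the resistive pressure is constant at PIP − Pplat = 30.5 − 20.0 = 10.5 cmH2O, so resistive work = 10.5 × 0.450 = 4.725 L·cmH2O.
× 0.098 J/(L·cmH2O) → 0.4631 J.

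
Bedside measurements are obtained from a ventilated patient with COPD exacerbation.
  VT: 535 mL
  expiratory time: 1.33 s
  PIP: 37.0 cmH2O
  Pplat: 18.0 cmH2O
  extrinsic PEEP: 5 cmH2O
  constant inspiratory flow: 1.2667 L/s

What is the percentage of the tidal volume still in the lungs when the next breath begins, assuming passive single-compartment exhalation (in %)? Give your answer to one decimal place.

11.6

R = (PIP − Pplat)/V̇ = (37.0 − 18.0) / 1.2667 = 19.0/1.2667 = 15.0 cmH2O·s/L.
C = Vt/(Pplat − PEEP) = 535.0 / (18.0 − 5) = 535.0/13.0 = 41.154 mL/cmH2O.
τ = R × C = 15.0 × 0.04115 L/cmH2O = 0.6173 s.
Fraction remaining at end-expiration = e^(−Te/τ) = e^(−1.33/0.6173) = 0.116 → 11.6%.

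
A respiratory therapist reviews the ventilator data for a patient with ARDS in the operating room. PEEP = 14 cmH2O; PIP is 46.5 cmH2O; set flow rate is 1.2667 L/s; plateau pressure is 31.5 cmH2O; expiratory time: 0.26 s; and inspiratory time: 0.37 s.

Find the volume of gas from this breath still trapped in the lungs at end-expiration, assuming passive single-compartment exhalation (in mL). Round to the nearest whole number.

206

Vt = flow × Ti = 1.2667 L/s × 0.37 s × 1000 mL/L = 468.68 mL.
R = (PIP − Pplat)/V̇ = (46.5 − 31.5) / 1.2667 = 15.0/1.2667 = 11.842 cmH2O·s/L.
C = Vt/(Pplat − PEEP) = 468.68 / (31.5 − 14) = 468.68/17.5 = 26.782 mL/cmH2O.
τ = R × C = 11.842 × 0.02678 L/cmH2O = 0.3171 s.
Fraction remaining = e^(−Te/τ) = e^(−0.26/0.3171) = 0.4405.
Trapped volume = 468.68 × 0.4405 = 206.45 mL.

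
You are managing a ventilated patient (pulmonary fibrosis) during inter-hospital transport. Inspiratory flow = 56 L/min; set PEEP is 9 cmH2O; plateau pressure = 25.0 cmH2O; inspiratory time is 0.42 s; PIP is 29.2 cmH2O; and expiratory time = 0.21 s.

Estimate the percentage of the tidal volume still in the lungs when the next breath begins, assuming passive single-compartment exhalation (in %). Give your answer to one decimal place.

14.9

Flow: 56 L/min ÷ 60 = 0.9333 L/s.
Vt = flow × Ti = 0.9333 L/s × 0.42 s × 1000 mL/L = 391.99 mL.
R = (PIP − Pplat)/V̇ = (29.2 − 25.0) / 0.9333 = 4.2/0.9333 = 4.5 cmH2O·s/L.
C = Vt/(Pplat − PEEP) = 391.99 / (25.0 − 9) = 391.99/16.0 = 24.499 mL/cmH2O.
τ = R × C = 4.5 × 0.0245 L/cmH2O = 0.1103 s.
Fraction remaining at end-expiration = e^(−Te/τ) = e^(−0.21/0.1103) = 0.149 → 14.9%.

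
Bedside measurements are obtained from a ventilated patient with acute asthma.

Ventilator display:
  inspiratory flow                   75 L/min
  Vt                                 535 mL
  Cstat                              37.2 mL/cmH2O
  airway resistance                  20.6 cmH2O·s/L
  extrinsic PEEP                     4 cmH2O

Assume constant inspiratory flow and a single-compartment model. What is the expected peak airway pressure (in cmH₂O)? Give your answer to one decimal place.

44.1

Flow: 75 L/min ÷ 60 = 1.25 L/s.
Equation of motion (constant flow): PIP = Vt/C + R·V̇ + PEEP.
PIP = 535/37.2 + 20.6×1.25 + 4 = 14.382 + 25.75 + 4 = 44.132 cmH2O.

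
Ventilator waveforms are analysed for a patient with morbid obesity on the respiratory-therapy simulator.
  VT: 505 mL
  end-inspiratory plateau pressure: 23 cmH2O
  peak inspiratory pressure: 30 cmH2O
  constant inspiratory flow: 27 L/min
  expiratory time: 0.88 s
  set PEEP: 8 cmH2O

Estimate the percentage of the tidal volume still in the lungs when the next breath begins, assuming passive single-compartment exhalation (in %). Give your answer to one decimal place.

Flow: 27 L/min ÷ 60 = 0.45 L/s.
R = (PIP − Pplat)/V̇ = (30 − 23) / 0.45 = 7.0/0.45 = 15.556 cmH2O·s/L.
C = Vt/(Pplat − PEEP) = 505.0 / (23 − 8) = 505.0/15.0 = 33.667 mL/cmH2O.
τ = R × C = 15.556 × 0.03367 L/cmH2O = 0.5238 s.
Fraction remaining at end-expiration = e^(−Te/τ) = e^(−0.88/0.5238) = 0.1864 → 18.64%.

18.6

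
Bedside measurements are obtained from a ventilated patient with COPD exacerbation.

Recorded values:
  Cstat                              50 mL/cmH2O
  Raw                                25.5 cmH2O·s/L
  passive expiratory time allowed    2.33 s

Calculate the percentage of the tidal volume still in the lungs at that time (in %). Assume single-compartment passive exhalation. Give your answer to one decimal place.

16.1

τ = R × C = 25.5 × 50 mL/cmH2O = 25.5 × 0.050 L/cmH2O = 1.275 s.
Passive exhalation: V(t)/V₀ = e^(−t/τ) = e^(−2.33/1.275) = 0.1608.
Fraction remaining = 0.1608 → 16.08%.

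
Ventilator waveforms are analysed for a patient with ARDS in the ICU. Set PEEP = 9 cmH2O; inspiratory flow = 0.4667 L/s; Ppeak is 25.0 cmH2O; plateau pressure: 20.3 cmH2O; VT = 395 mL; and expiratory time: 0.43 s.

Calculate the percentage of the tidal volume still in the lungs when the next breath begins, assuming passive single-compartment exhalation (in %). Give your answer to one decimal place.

29.5

R = (PIP − Pplat)/V̇ = (25.0 − 20.3) / 0.4667 = 4.7/0.4667 = 10.071 cmH2O·s/L.
C = Vt/(Pplat − PEEP) = 395.0 / (20.3 − 9) = 395.0/11.3 = 34.956 mL/cmH2O.
τ = R × C = 10.071 × 0.03496 L/cmH2O = 0.3521 s.
Fraction remaining at end-expiration = e^(−Te/τ) = e^(−0.43/0.3521) = 0.2949 → 29.49%.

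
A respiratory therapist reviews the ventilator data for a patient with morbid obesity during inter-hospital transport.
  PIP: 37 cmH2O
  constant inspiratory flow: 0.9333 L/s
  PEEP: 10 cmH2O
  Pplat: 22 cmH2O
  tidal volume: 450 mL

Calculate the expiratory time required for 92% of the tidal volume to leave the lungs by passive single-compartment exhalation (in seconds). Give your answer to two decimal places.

R = (PIP − Pplat)/V̇ = (37 − 22) / 0.9333 = 15.0/0.9333 = 16.072 cmH2O·s/L.
C = Vt/(Pplat − PEEP) = 450.0 / (22 − 10) = 450.0/12.0 = 37.5 mL/cmH2O.
τ = R × C = 16.072 × 0.0375 L/cmH2O = 0.6027 s.
t = −τ·ln(1 − 0.92) = −0.6027·ln(0.08) = 1.522 s.

1.52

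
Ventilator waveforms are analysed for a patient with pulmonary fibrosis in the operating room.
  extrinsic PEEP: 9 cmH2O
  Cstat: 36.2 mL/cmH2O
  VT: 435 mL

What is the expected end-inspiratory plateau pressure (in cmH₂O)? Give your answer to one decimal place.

Pplat = PEEP + Vt / Cstat = 9 + 435 / 36.2 = 9 + 12.017 = 21.017 cmH2O.

21.0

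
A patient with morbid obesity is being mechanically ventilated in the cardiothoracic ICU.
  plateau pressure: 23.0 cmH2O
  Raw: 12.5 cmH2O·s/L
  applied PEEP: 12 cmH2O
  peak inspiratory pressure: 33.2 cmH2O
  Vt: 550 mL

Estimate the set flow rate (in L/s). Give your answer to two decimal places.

0.82

flow = (PIP − Pplat) / Raw = 10.2 / 12.5 = 0.816 L/s.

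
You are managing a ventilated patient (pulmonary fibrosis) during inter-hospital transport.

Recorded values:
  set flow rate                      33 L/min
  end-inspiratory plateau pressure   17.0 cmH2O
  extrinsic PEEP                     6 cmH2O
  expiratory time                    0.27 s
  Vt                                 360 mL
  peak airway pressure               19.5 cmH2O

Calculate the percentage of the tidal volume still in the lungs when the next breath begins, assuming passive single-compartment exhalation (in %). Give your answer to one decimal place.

16.3

Flow: 33 L/min ÷ 60 = 0.55 L/s.
R = (PIP − Pplat)/V̇ = (19.5 − 17.0) / 0.55 = 2.5/0.55 = 4.545 cmH2O·s/L.
C = Vt/(Pplat − PEEP) = 360.0 / (17.0 − 6) = 360.0/11.0 = 32.727 mL/cmH2O.
τ = R × C = 4.545 × 0.03273 L/cmH2O = 0.1488 s.
Fraction remaining at end-expiration = e^(−Te/τ) = e^(−0.27/0.1488) = 0.1629 → 16.29%.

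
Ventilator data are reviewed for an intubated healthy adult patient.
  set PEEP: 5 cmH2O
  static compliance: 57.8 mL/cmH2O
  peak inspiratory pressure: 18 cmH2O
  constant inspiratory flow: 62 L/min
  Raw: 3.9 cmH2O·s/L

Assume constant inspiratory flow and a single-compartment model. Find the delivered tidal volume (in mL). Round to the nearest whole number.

Flow: 62 L/min ÷ 60 = 1.0333 L/s.
Equation of motion (constant flow): PIP = Vt/C + R·V̇ + PEEP.
Vt/C = PIP − R·V̇ − PEEP = 18 − 4.03 − 5 = 8.97 cmH2O.
Vt = C × 8.97 = 57.8 × 8.97 = 518.47 mL.

518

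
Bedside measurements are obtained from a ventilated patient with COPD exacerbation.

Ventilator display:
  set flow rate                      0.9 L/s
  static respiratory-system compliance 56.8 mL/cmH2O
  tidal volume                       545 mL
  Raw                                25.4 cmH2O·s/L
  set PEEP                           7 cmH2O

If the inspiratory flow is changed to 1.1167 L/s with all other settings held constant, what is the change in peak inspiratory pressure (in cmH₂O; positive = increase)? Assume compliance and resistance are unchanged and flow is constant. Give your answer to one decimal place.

PIP = Vt/C + R·V̇ + PEEP (constant-flow equation of motion).
Only the resistive term changes: ΔPIP = R × ΔV̇ = 25.4 × (1.1167 − 0.9) = 25.4 × 0.2167 = 5.504 cmH2O.

5.5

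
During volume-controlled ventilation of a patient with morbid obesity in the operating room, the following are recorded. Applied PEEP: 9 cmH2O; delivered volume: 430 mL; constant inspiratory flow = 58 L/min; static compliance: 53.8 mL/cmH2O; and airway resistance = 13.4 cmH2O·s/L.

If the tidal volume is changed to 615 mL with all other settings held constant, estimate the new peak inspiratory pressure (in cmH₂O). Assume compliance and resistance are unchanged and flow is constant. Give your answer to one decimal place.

33.4

Flow: 58 L/min ÷ 60 = 0.9667 L/s.
PIP = Vt/C + R·V̇ + PEEP (constant-flow equation of motion).
Only the elastic term changes: ΔPIP = ΔVt / C = (615 − 430) / 53.8 = 3.439 cmH2O.
Original PIP = 430/53.8 + 13.4×0.9667 + 9 = 29.946 cmH2O; new PIP = 29.946 + (3.439) = 33.385 cmH2O.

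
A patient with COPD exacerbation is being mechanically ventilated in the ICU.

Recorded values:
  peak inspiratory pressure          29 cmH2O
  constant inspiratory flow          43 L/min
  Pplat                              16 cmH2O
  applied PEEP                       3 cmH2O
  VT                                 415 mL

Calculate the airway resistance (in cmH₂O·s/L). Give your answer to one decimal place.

18.1

Flow: 43 L/min ÷ 60 = 0.7167 L/s.
Raw = (PIP − Pplat) / flow = (29 − 16) / 0.7167 = 13.0 / 0.7167 = 18.139 cmH2O·s/L.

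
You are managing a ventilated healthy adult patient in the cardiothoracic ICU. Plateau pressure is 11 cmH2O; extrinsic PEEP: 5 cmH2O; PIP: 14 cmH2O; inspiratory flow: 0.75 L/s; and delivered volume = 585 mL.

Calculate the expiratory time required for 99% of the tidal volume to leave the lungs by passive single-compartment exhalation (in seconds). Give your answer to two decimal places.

1.80

R = (PIP − Pplat)/V̇ = (14 − 11) / 0.75 = 3.0/0.75 = 4.0 cmH2O·s/L.
C = Vt/(Pplat − PEEP) = 585.0 / (11 − 5) = 585.0/6.0 = 97.5 mL/cmH2O.
τ = R × C = 4.0 × 0.0975 L/cmH2O = 0.39 s.
t = −τ·ln(1 − 0.99) = −0.39·ln(0.01) = 1.796 s.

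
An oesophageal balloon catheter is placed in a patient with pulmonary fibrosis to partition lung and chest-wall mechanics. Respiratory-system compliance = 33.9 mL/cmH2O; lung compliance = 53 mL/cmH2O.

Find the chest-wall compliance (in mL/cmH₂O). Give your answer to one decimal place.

1/Ccw = 1/Crs − 1/CL.
1/Ccw = 1/33.9 − 1/53 = 0.01063.
Ccw = 94.073 mL/cmH2O.

94.1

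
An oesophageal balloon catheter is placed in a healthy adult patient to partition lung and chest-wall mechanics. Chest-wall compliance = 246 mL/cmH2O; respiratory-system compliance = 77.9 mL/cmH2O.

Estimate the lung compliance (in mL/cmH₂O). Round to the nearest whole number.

114

1/CL = 1/Crs − 1/Ccw.
1/CL = 1/77.9 − 1/246 = 0.008772.
CL = 114.0 mL/cmH2O.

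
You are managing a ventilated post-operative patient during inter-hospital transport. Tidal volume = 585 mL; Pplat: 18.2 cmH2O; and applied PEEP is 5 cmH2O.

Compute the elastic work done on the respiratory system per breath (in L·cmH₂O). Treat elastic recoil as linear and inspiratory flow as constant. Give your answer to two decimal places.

3.86

Elastic work ≈ ½ × (Pplat − PEEP) × Vt = 0.5 × (18.2 − 5) × 0.585 L = 0.5 × 13.2 × 0.585 = 3.861 L·cmH2O.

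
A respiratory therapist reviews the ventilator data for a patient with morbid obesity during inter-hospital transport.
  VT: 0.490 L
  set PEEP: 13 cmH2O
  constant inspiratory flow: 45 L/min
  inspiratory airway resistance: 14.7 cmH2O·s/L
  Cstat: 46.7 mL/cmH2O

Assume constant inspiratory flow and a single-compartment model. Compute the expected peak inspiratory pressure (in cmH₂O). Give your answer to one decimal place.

Flow: 45 L/min ÷ 60 = 0.75 L/s.
Equation of motion (constant flow): PIP = Vt/C + R·V̇ + PEEP.
PIP = 490/46.7 + 14.7×0.75 + 13 = 10.493 + 11.025 + 13 = 34.518 cmH2O.

34.5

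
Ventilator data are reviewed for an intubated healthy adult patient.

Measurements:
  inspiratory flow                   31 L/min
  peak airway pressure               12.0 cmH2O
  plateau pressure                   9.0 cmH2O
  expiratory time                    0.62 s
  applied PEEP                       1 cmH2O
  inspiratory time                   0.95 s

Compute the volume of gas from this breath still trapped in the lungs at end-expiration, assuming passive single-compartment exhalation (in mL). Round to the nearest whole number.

86

Flow: 31 L/min ÷ 60 = 0.5167 L/s.
Vt = flow × Ti = 0.5167 L/s × 0.95 s × 1000 mL/L = 490.87 mL.
R = (PIP − Pplat)/V̇ = (12.0 − 9.0) / 0.5167 = 3.0/0.5167 = 5.806 cmH2O·s/L.
C = Vt/(Pplat − PEEP) = 490.87 / (9.0 − 1) = 490.87/8.0 = 61.359 mL/cmH2O.
τ = R × C = 5.806 × 0.06136 L/cmH2O = 0.3563 s.
Fraction remaining = e^(−Te/τ) = e^(−0.62/0.3563) = 0.1755.
Trapped volume = 490.87 × 0.1755 = 86.148 mL.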